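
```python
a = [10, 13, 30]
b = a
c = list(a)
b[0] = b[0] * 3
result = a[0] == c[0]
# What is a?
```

After line 1: a = [10, 13, 30]
After line 2 (b = a, alias): a = [10, 13, 30], b = [10, 13, 30]
After line 3 (c = list(a) is a copy, new object): c = [10, 13, 30]
After line 4 (b[0] = 10 * 3 = 30; mutates shared a/b): a = b = [30, 13, 30], c = [10, 13, 30]
After line 5 (a[0] = 30, c[0] = 10; result = False)

[30, 13, 30]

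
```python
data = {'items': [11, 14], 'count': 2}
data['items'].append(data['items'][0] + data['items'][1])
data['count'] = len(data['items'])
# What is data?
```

After line 1: data = {'items': [11, 14], 'count': 2}
After line 2 (append 11 + 14 = 25): data = {'items': [11, 14, 25], 'count': 2}
After line 3 (count = len(items) = 3): data = {'items': [11, 14, 25], 'count': 3}

{'items': [11, 14, 25], 'count': 3}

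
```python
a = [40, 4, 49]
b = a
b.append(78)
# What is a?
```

After line 1: a = [40, 4, 49]
After line 2 (b = a is an alias, same object): a = [40, 4, 49], b = [40, 4, 49]
After line 3 (b.append mutates the shared list): a = [40, 4, 49, 78], b = [40, 4, 49, 78]

[40, 4, 49, 78]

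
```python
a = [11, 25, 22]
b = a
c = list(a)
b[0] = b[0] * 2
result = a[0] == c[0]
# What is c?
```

After line 1: a = [11, 25, 22]
After line 2 (b = a, alias): a = [11, 25, 22], b = [11, 25, 22]
After line 3 (c = list(a) is a copy, new object): c = [11, 25, 22]
After line 4 (b[0] = 11 * 2 = 22; mutates shared a/b): a = b = [22, 25, 22], c = [11, 25, 22]
After line 5 (a[0] = 22, c[0] = 11; result = False)

[11, 25, 22]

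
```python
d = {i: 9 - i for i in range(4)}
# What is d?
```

{0: 9, 1: 8, 2: 7, 3: 6}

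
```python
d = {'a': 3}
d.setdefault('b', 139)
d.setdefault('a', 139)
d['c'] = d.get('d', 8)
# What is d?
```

After line 1: d = {'a': 3}
After line 2 (setdefault adds 'b'=139): d = {'a': 3, 'b': 139}
After line 3 (setdefault 'a' no-op, already exists): d = {'a': 3, 'b': 139}
After line 4 (get('d', 8) returns default since 'd' not in d): d = {'a': 3, 'b': 139, 'c': 8}

{'a': 3, 'b': 139, 'c': 8}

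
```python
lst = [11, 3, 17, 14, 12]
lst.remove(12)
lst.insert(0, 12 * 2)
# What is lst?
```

After line 1: lst = [11, 3, 17, 14, 12]
After line 2 (remove first 12): lst = [11, 3, 17, 14]
After line 3 (insert 24 at index 0): lst = [24, 11, 3, 17, 14]

[24, 11, 3, 17, 14]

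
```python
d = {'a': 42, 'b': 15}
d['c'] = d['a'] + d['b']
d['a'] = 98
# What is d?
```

After line 1: d = {'a': 42, 'b': 15}
After line 2 (d['c'] = 42 + 15): d = {'a': 42, 'b': 15, 'c': 57}
After line 3: d = {'a': 98, 'b': 15, 'c': 57}

{'a': 98, 'b': 15, 'c': 57}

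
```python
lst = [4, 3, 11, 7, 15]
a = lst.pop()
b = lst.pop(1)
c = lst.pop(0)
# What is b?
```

After line 1: lst = [4, 3, 11, 7, 15]
After line 2 (pop() -> a = 15): lst = [4, 3, 11, 7]
After line 3 (pop(1) -> b = 3): lst = [4, 11, 7]
After line 4 (pop(0) -> c = 4): lst = [11, 7]

3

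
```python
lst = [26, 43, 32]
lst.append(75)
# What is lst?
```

[26, 43, 32, 75]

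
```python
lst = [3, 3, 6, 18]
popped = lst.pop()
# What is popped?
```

18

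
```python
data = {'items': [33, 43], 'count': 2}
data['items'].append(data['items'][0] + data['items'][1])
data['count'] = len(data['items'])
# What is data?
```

After line 1: data = {'items': [33, 43], 'count': 2}
After line 2 (append 33 + 43 = 76): data = {'items': [33, 43, 76], 'count': 2}
After line 3 (count = len(items) = 3): data = {'items': [33, 43, 76], 'count': 3}

{'items': [33, 43, 76], 'count': 3}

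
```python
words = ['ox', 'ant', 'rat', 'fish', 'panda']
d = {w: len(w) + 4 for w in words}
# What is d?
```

{'ox': 6, 'ant': 7, 'rat': 7, 'fish': 8, 'panda': 9}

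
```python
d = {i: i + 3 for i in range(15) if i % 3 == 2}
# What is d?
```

{2: 5, 5: 8, 8: 11, 11: 14, 14: 17}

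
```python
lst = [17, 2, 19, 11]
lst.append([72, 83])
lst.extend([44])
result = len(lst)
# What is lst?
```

After line 1: lst = [17, 2, 19, 11]
After line 2 (append adds [72, 83] as single element): lst = [17, 2, 19, 11, [72, 83]]
After line 3 (extend unpacks [44], adds 44): lst = [17, 2, 19, 11, [72, 83], 44]
After line 4: result = len(lst) = 6

[17, 2, 19, 11, [72, 83], 44]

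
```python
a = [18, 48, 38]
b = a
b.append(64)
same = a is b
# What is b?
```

After line 1: a = [18, 48, 38]
After line 2 (b = a is an alias, same object): a = [18, 48, 38], b = [18, 48, 38]
After line 3 (b.append mutates the shared list): a = [18, 48, 38, 64], b = [18, 48, 38, 64]
After line 4 (same = a is b; same object -> True): same = True

[18, 48, 38, 64]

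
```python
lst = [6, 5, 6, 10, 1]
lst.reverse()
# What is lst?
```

[1, 10, 6, 5, 6]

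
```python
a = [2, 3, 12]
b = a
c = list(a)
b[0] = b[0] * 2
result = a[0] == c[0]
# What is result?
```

After line 1: a = [2, 3, 12]
After line 2 (b = a, alias): a = [2, 3, 12], b = [2, 3, 12]
After line 3 (c = list(a) is a copy, new object): c = [2, 3, 12]
After line 4 (b[0] = 2 * 2 = 4; mutates shared a/b): a = b = [4, 3, 12], c = [2, 3, 12]
After line 5 (a[0] = 4, c[0] = 2; result = False)

False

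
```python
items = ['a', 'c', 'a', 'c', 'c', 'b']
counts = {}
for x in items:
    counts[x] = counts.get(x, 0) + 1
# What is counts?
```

Initial: counts = {}, items = ['a', 'c', 'a', 'c', 'c', 'b']
See 'a': counts = {'a': 1}
See 'c': counts = {'a': 1, 'c': 1}
See 'a': counts = {'a': 2, 'c': 1}
See 'c': counts = {'a': 2, 'c': 2}
See 'c': counts = {'a': 2, 'c': 3}
See 'b': counts = {'a': 2, 'c': 3, 'b': 1}

{'a': 2, 'c': 3, 'b': 1}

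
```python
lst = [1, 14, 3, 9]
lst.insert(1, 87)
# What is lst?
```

[1, 87, 14, 3, 9]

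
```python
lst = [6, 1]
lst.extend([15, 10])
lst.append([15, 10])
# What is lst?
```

After line 1: lst = [6, 1]
After line 2 (extend unpacks [15, 10]): lst = [6, 1, 15, 10]
After line 3 (append adds [15, 10] as single element): lst = [6, 1, 15, 10, [15, 10]]

[6, 1, 15, 10, [15, 10]]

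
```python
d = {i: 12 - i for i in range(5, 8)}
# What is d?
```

{5: 7, 6: 6, 7: 5}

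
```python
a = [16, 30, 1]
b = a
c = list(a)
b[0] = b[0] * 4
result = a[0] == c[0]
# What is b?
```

After line 1: a = [16, 30, 1]
After line 2 (b = a, alias): a = [16, 30, 1], b = [16, 30, 1]
After line 3 (c = list(a) is a copy, new object): c = [16, 30, 1]
After line 4 (b[0] = 16 * 4 = 64; mutates shared a/b): a = b = [64, 30, 1], c = [16, 30, 1]
After line 5 (a[0] = 64, c[0] = 16; result = False)

[64, 30, 1]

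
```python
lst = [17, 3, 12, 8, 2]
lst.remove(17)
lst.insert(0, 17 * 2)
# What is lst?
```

After line 1: lst = [17, 3, 12, 8, 2]
After line 2 (remove first 17): lst = [3, 12, 8, 2]
After line 3 (insert 34 at index 0): lst = [34, 3, 12, 8, 2]

[34, 3, 12, 8, 2]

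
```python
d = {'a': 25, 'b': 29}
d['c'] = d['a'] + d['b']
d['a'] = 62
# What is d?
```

After line 1: d = {'a': 25, 'b': 29}
After line 2 (d['c'] = 25 + 29): d = {'a': 25, 'b': 29, 'c': 54}
After line 3: d = {'a': 62, 'b': 29, 'c': 54}

{'a': 62, 'b': 29, 'c': 54}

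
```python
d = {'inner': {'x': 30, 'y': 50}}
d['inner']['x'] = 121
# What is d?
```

After line 1: d = {'inner': {'x': 30, 'y': 50}}
After line 2 (inner x overwritten): d = {'inner': {'x': 121, 'y': 50}}

{'inner': {'x': 121, 'y': 50}}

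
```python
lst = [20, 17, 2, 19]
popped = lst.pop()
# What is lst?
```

[20, 17, 2]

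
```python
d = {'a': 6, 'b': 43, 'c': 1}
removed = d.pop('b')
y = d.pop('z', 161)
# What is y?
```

After line 1: d = {'a': 6, 'b': 43, 'c': 1}
After line 2 (pop 'b' returns 43): d = {'a': 6, 'c': 1}, removed = 43
After line 3 (pop 'z' missing, returns default 161): d = {'a': 6, 'c': 1}, y = 161

161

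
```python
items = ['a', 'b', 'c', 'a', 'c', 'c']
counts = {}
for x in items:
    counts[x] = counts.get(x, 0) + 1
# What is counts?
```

Initial: counts = {}, items = ['a', 'b', 'c', 'a', 'c', 'c']
See 'a': counts = {'a': 1}
See 'b': counts = {'a': 1, 'b': 1}
See 'c': counts = {'a': 1, 'b': 1, 'c': 1}
See 'a': counts = {'a': 2, 'b': 1, 'c': 1}
See 'c': counts = {'a': 2, 'b': 1, 'c': 2}
See 'c': counts = {'a': 2, 'b': 1, 'c': 3}

{'a': 2, 'b': 1, 'c': 3}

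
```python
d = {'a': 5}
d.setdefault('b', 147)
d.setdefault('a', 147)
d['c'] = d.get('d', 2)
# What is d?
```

After line 1: d = {'a': 5}
After line 2 (setdefault adds 'b'=147): d = {'a': 5, 'b': 147}
After line 3 (setdefault 'a' no-op, already exists): d = {'a': 5, 'b': 147}
After line 4 (get('d', 2) returns default since 'd' not in d): d = {'a': 5, 'b': 147, 'c': 2}

{'a': 5, 'b': 147, 'c': 2}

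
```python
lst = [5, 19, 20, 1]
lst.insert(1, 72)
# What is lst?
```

[5, 72, 19, 20, 1]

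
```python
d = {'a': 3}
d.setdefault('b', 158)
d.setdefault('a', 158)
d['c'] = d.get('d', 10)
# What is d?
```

After line 1: d = {'a': 3}
After line 2 (setdefault adds 'b'=158): d = {'a': 3, 'b': 158}
After line 3 (setdefault 'a' no-op, already exists): d = {'a': 3, 'b': 158}
After line 4 (get('d', 10) returns default since 'd' not in d): d = {'a': 3, 'b': 158, 'c': 10}

{'a': 3, 'b': 158, 'c': 10}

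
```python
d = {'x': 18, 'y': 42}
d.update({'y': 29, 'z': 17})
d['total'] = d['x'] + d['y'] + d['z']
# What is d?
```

After line 1: d = {'x': 18, 'y': 42}
After line 2 (y overwritten, z added): d = {'x': 18, 'y': 29, 'z': 17}
After line 3 (total = 18 + 29 + 17 = 64): d = {'x': 18, 'y': 29, 'z': 17, 'total': 64}

{'x': 18, 'y': 29, 'z': 17, 'total': 64}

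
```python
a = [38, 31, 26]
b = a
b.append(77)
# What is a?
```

After line 1: a = [38, 31, 26]
After line 2 (b = a is an alias, same object): a = [38, 31, 26], b = [38, 31, 26]
After line 3 (b.append mutates the shared list): a = [38, 31, 26, 77], b = [38, 31, 26, 77]

[38, 31, 26, 77]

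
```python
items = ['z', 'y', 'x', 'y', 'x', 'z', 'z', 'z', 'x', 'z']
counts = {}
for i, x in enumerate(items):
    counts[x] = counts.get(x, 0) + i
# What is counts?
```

Initial: counts = {}, items = ['z', 'y', 'x', 'y', 'x', 'z', 'z', 'z', 'x', 'z']
i=0, x='z': counts = {'z': 0}
i=1, x='y': counts = {'z': 0, 'y': 1}
i=2, x='x': counts = {'z': 0, 'y': 1, 'x': 2}
i=3, x='y': counts = {'z': 0, 'y': 4, 'x': 2}
i=4, x='x': counts = {'z': 0, 'y': 4, 'x': 6}
i=5, x='z': counts = {'z': 5, 'y': 4, 'x': 6}
i=6, x='z': counts = {'z': 11, 'y': 4, 'x': 6}
i=7, x='z': counts = {'z': 18, 'y': 4, 'x': 6}
i=8, x='x': counts = {'z': 18, 'y': 4, 'x': 14}
i=9, x='z': counts = {'z': 27, 'y': 4, 'x': 14}

{'z': 27, 'y': 4, 'x': 14}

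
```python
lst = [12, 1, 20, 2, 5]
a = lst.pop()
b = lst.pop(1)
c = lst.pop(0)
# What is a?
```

After line 1: lst = [12, 1, 20, 2, 5]
After line 2 (pop() -> a = 5): lst = [12, 1, 20, 2]
After line 3 (pop(1) -> b = 1): lst = [12, 20, 2]
After line 4 (pop(0) -> c = 12): lst = [20, 2]

5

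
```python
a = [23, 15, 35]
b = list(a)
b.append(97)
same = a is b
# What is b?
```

After line 1: a = [23, 15, 35]
After line 2 (b = list(a) is a shallow copy, new object): a = [23, 15, 35], b = [23, 15, 35]
After line 3 (append only mutates b): a = [23, 15, 35], b = [23, 15, 35, 97]
After line 4 (same = a is b; different objects -> False): same = False

[23, 15, 35, 97]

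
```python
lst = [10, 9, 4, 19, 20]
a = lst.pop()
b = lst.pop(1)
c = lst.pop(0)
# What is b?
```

After line 1: lst = [10, 9, 4, 19, 20]
After line 2 (pop() -> a = 20): lst = [10, 9, 4, 19]
After line 3 (pop(1) -> b = 9): lst = [10, 4, 19]
After line 4 (pop(0) -> c = 10): lst = [4, 19]

9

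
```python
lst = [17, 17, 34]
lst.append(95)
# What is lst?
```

[17, 17, 34, 95]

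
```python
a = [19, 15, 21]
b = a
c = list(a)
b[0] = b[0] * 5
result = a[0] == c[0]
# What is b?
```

After line 1: a = [19, 15, 21]
After line 2 (b = a, alias): a = [19, 15, 21], b = [19, 15, 21]
After line 3 (c = list(a) is a copy, new object): c = [19, 15, 21]
After line 4 (b[0] = 19 * 5 = 95; mutates shared a/b): a = b = [95, 15, 21], c = [19, 15, 21]
After line 5 (a[0] = 95, c[0] = 19; result = False)

[95, 15, 21]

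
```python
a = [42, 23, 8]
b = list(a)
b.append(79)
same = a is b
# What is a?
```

After line 1: a = [42, 23, 8]
After line 2 (b = list(a) is a shallow copy, new object): a = [42, 23, 8], b = [42, 23, 8]
After line 3 (append only mutates b): a = [42, 23, 8], b = [42, 23, 8, 79]
After line 4 (same = a is b; different objects -> False): same = False

[42, 23, 8]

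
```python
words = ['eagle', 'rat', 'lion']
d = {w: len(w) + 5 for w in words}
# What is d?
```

{'eagle': 10, 'rat': 8, 'lion': 9}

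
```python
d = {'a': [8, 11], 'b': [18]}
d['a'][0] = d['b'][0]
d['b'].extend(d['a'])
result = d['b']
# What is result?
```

After line 1: d = {'a': [8, 11], 'b': [18]}
After line 2 (a[0] = b[0] = 18): d = {'a': [18, 11], 'b': [18]}
After line 3 (b.extend(a) appends [18, 11]): d = {'a': [18, 11], 'b': [18, 18, 11]}
After line 4: result = d['b'] = [18, 18, 11]

[18, 18, 11]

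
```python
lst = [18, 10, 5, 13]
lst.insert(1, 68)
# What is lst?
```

[18, 68, 10, 5, 13]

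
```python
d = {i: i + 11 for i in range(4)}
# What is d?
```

{0: 11, 1: 12, 2: 13, 3: 14}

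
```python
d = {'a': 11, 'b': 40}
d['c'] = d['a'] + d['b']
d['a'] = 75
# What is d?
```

After line 1: d = {'a': 11, 'b': 40}
After line 2 (d['c'] = 11 + 40): d = {'a': 11, 'b': 40, 'c': 51}
After line 3: d = {'a': 75, 'b': 40, 'c': 51}

{'a': 75, 'b': 40, 'c': 51}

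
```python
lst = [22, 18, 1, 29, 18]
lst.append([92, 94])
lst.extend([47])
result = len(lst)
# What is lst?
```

After line 1: lst = [22, 18, 1, 29, 18]
After line 2 (append adds [92, 94] as single element): lst = [22, 18, 1, 29, 18, [92, 94]]
After line 3 (extend unpacks [47], adds 47): lst = [22, 18, 1, 29, 18, [92, 94], 47]
After line 4: result = len(lst) = 7

[22, 18, 1, 29, 18, [92, 94], 47]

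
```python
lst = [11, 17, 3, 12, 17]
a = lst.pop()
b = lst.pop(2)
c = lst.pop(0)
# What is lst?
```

After line 1: lst = [11, 17, 3, 12, 17]
After line 2 (pop() -> a = 17): lst = [11, 17, 3, 12]
After line 3 (pop(2) -> b = 3): lst = [11, 17, 12]
After line 4 (pop(0) -> c = 11): lst = [17, 12]

[17, 12]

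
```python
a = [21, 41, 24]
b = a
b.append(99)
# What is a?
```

After line 1: a = [21, 41, 24]
After line 2 (b = a is an alias, same object): a = [21, 41, 24], b = [21, 41, 24]
After line 3 (b.append mutates the shared list): a = [21, 41, 24, 99], b = [21, 41, 24, 99]

[21, 41, 24, 99]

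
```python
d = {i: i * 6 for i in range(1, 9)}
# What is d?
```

{1: 6, 2: 12, 3: 18, 4: 24, 5: 30, 6: 36, 7: 42, 8: 48}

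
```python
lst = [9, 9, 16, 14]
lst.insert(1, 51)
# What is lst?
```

[9, 51, 9, 16, 14]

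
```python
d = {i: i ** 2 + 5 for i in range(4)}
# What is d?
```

{0: 5, 1: 6, 2: 9, 3: 14}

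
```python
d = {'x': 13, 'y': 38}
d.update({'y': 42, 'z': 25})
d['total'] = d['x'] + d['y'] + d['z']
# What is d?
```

After line 1: d = {'x': 13, 'y': 38}
After line 2 (y overwritten, z added): d = {'x': 13, 'y': 42, 'z': 25}
After line 3 (total = 13 + 42 + 25 = 80): d = {'x': 13, 'y': 42, 'z': 25, 'total': 80}

{'x': 13, 'y': 42, 'z': 25, 'total': 80}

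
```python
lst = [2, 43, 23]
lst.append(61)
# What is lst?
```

[2, 43, 23, 61]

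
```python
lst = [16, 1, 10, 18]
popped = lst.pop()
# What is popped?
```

18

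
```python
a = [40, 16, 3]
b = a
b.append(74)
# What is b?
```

After line 1: a = [40, 16, 3]
After line 2 (b = a is an alias, same object): a = [40, 16, 3], b = [40, 16, 3]
After line 3 (b.append mutates the shared list): a = [40, 16, 3, 74], b = [40, 16, 3, 74]

[40, 16, 3, 74]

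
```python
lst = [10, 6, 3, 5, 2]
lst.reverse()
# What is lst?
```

[2, 5, 3, 6, 10]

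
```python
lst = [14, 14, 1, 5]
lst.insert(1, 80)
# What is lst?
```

[14, 80, 14, 1, 5]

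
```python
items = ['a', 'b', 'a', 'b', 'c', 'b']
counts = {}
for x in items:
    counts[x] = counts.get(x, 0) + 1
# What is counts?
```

Initial: counts = {}, items = ['a', 'b', 'a', 'b', 'c', 'b']
See 'a': counts = {'a': 1}
See 'b': counts = {'a': 1, 'b': 1}
See 'a': counts = {'a': 2, 'b': 1}
See 'b': counts = {'a': 2, 'b': 2}
See 'c': counts = {'a': 2, 'b': 2, 'c': 1}
See 'b': counts = {'a': 2, 'b': 3, 'c': 1}

{'a': 2, 'b': 3, 'c': 1}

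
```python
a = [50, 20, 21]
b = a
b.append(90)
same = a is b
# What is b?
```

After line 1: a = [50, 20, 21]
After line 2 (b = a is an alias, same object): a = [50, 20, 21], b = [50, 20, 21]
After line 3 (b.append mutates the shared list): a = [50, 20, 21, 90], b = [50, 20, 21, 90]
After line 4 (same = a is b; same object -> True): same = True

[50, 20, 21, 90]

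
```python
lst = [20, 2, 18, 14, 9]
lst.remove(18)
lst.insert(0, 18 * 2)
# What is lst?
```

After line 1: lst = [20, 2, 18, 14, 9]
After line 2 (remove first 18): lst = [20, 2, 14, 9]
After line 3 (insert 36 at index 0): lst = [36, 20, 2, 14, 9]

[36, 20, 2, 14, 9]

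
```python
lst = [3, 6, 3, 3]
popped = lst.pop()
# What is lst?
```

[3, 6, 3]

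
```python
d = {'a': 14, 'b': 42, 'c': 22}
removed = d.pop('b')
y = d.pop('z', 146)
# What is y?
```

After line 1: d = {'a': 14, 'b': 42, 'c': 22}
After line 2 (pop 'b' returns 42): d = {'a': 14, 'c': 22}, removed = 42
After line 3 (pop 'z' missing, returns default 146): d = {'a': 14, 'c': 22}, y = 146

146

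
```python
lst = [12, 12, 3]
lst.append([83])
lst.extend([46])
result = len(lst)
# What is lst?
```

After line 1: lst = [12, 12, 3]
After line 2 (append adds [83] as single element): lst = [12, 12, 3, [83]]
After line 3 (extend unpacks [46], adds 46): lst = [12, 12, 3, [83], 46]
After line 4: result = len(lst) = 5

[12, 12, 3, [83], 46]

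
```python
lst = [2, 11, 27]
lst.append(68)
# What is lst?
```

[2, 11, 27, 68]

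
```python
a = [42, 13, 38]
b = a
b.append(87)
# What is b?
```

After line 1: a = [42, 13, 38]
After line 2 (b = a is an alias, same object): a = [42, 13, 38], b = [42, 13, 38]
After line 3 (b.append mutates the shared list): a = [42, 13, 38, 87], b = [42, 13, 38, 87]

[42, 13, 38, 87]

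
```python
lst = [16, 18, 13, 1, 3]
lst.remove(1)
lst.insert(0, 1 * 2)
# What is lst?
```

After line 1: lst = [16, 18, 13, 1, 3]
After line 2 (remove first 1): lst = [16, 18, 13, 3]
After line 3 (insert 2 at index 0): lst = [2, 16, 18, 13, 3]

[2, 16, 18, 13, 3]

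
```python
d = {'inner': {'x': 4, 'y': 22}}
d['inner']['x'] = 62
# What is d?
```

After line 1: d = {'inner': {'x': 4, 'y': 22}}
After line 2 (inner x overwritten): d = {'inner': {'x': 62, 'y': 22}}

{'inner': {'x': 62, 'y': 22}}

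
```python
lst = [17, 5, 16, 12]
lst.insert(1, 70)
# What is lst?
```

[17, 70, 5, 16, 12]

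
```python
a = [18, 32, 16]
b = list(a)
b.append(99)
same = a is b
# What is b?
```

After line 1: a = [18, 32, 16]
After line 2 (b = list(a) is a shallow copy, new object): a = [18, 32, 16], b = [18, 32, 16]
After line 3 (append only mutates b): a = [18, 32, 16], b = [18, 32, 16, 99]
After line 4 (same = a is b; different objects -> False): same = False

[18, 32, 16, 99]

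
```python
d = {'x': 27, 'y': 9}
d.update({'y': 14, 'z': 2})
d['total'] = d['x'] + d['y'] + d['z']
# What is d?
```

After line 1: d = {'x': 27, 'y': 9}
After line 2 (y overwritten, z added): d = {'x': 27, 'y': 14, 'z': 2}
After line 3 (total = 27 + 14 + 2 = 43): d = {'x': 27, 'y': 14, 'z': 2, 'total': 43}

{'x': 27, 'y': 14, 'z': 2, 'total': 43}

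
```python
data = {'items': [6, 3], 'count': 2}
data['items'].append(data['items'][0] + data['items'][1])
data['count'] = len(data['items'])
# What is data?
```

After line 1: data = {'items': [6, 3], 'count': 2}
After line 2 (append 6 + 3 = 9): data = {'items': [6, 3, 9], 'count': 2}
After line 3 (count = len(items) = 3): data = {'items': [6, 3, 9], 'count': 3}

{'items': [6, 3, 9], 'count': 3}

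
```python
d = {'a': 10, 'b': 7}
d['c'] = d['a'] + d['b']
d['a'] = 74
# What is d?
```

After line 1: d = {'a': 10, 'b': 7}
After line 2 (d['c'] = 10 + 7): d = {'a': 10, 'b': 7, 'c': 17}
After line 3: d = {'a': 74, 'b': 7, 'c': 17}

{'a': 74, 'b': 7, 'c': 17}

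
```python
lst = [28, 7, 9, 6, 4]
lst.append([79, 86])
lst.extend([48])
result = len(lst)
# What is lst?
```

After line 1: lst = [28, 7, 9, 6, 4]
After line 2 (append adds [79, 86] as single element): lst = [28, 7, 9, 6, 4, [79, 86]]
After line 3 (extend unpacks [48], adds 48): lst = [28, 7, 9, 6, 4, [79, 86], 48]
After line 4: result = len(lst) = 7

[28, 7, 9, 6, 4, [79, 86], 48]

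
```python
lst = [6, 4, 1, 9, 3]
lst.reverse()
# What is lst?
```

[3, 9, 1, 4, 6]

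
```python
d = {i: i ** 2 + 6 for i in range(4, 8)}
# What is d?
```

{4: 22, 5: 31, 6: 42, 7: 55}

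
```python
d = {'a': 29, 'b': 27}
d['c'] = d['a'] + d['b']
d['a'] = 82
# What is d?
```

After line 1: d = {'a': 29, 'b': 27}
After line 2 (d['c'] = 29 + 27): d = {'a': 29, 'b': 27, 'c': 56}
After line 3: d = {'a': 82, 'b': 27, 'c': 56}

{'a': 82, 'b': 27, 'c': 56}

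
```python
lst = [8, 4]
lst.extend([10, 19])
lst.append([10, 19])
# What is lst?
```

After line 1: lst = [8, 4]
After line 2 (extend unpacks [10, 19]): lst = [8, 4, 10, 19]
After line 3 (append adds [10, 19] as single element): lst = [8, 4, 10, 19, [10, 19]]

[8, 4, 10, 19, [10, 19]]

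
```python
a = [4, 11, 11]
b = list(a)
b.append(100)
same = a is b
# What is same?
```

After line 1: a = [4, 11, 11]
After line 2 (b = list(a) is a shallow copy, new object): a = [4, 11, 11], b = [4, 11, 11]
After line 3 (append only mutates b): a = [4, 11, 11], b = [4, 11, 11, 100]
After line 4 (same = a is b; different objects -> False): same = False

False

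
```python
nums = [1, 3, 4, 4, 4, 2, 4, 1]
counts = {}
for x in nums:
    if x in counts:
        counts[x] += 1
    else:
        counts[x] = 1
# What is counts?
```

Initial: counts = {}, nums = [1, 3, 4, 4, 4, 2, 4, 1]
See 1: counts = {1: 1}
See 3: counts = {1: 1, 3: 1}
See 4: counts = {1: 1, 3: 1, 4: 1}
See 4: counts = {1: 1, 3: 1, 4: 2}
See 4: counts = {1: 1, 3: 1, 4: 3}
See 2: counts = {1: 1, 3: 1, 4: 3, 2: 1}
See 4: counts = {1: 1, 3: 1, 4: 4, 2: 1}
See 1: counts = {1: 2, 3: 1, 4: 4, 2: 1}

{1: 2, 3: 1, 4: 4, 2: 1}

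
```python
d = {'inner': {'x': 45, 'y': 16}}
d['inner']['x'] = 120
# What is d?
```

After line 1: d = {'inner': {'x': 45, 'y': 16}}
After line 2 (inner x overwritten): d = {'inner': {'x': 120, 'y': 16}}

{'inner': {'x': 120, 'y': 16}}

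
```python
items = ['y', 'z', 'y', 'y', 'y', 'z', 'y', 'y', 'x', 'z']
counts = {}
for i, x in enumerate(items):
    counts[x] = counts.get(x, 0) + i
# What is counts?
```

Initial: counts = {}, items = ['y', 'z', 'y', 'y', 'y', 'z', 'y', 'y', 'x', 'z']
i=0, x='y': counts = {'y': 0}
i=1, x='z': counts = {'y': 0, 'z': 1}
i=2, x='y': counts = {'y': 2, 'z': 1}
i=3, x='y': counts = {'y': 5, 'z': 1}
i=4, x='y': counts = {'y': 9, 'z': 1}
i=5, x='z': counts = {'y': 9, 'z': 6}
i=6, x='y': counts = {'y': 15, 'z': 6}
i=7, x='y': counts = {'y': 22, 'z': 6}
i=8, x='x': counts = {'y': 22, 'z': 6, 'x': 8}
i=9, x='z': counts = {'y': 22, 'z': 15, 'x': 8}

{'y': 22, 'z': 15, 'x': 8}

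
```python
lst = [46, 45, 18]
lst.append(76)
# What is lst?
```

[46, 45, 18, 76]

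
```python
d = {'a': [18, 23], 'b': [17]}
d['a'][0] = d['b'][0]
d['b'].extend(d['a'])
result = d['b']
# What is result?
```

After line 1: d = {'a': [18, 23], 'b': [17]}
After line 2 (a[0] = b[0] = 17): d = {'a': [17, 23], 'b': [17]}
After line 3 (b.extend(a) appends [17, 23]): d = {'a': [17, 23], 'b': [17, 17, 23]}
After line 4: result = d['b'] = [17, 17, 23]

[17, 17, 23]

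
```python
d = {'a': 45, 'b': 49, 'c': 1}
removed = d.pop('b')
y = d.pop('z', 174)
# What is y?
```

After line 1: d = {'a': 45, 'b': 49, 'c': 1}
After line 2 (pop 'b' returns 49): d = {'a': 45, 'c': 1}, removed = 49
After line 3 (pop 'z' missing, returns default 174): d = {'a': 45, 'c': 1}, y = 174

174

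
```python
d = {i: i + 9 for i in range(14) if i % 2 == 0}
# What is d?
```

{0: 9, 2: 11, 4: 13, 6: 15, 8: 17, 10: 19, 12: 21}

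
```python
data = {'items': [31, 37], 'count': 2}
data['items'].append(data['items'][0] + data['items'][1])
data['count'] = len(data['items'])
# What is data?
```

After line 1: data = {'items': [31, 37], 'count': 2}
After line 2 (append 31 + 37 = 68): data = {'items': [31, 37, 68], 'count': 2}
After line 3 (count = len(items) = 3): data = {'items': [31, 37, 68], 'count': 3}

{'items': [31, 37, 68], 'count': 3}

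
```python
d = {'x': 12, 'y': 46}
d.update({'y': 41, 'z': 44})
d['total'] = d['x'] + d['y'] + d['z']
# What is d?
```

After line 1: d = {'x': 12, 'y': 46}
After line 2 (y overwritten, z added): d = {'x': 12, 'y': 41, 'z': 44}
After line 3 (total = 12 + 41 + 44 = 97): d = {'x': 12, 'y': 41, 'z': 44, 'total': 97}

{'x': 12, 'y': 41, 'z': 44, 'total': 97}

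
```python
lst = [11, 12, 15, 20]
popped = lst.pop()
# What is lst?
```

[11, 12, 15]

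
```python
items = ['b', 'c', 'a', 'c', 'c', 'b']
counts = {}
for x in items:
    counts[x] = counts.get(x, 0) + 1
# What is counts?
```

Initial: counts = {}, items = ['b', 'c', 'a', 'c', 'c', 'b']
See 'b': counts = {'b': 1}
See 'c': counts = {'b': 1, 'c': 1}
See 'a': counts = {'b': 1, 'c': 1, 'a': 1}
See 'c': counts = {'b': 1, 'c': 2, 'a': 1}
See 'c': counts = {'b': 1, 'c': 3, 'a': 1}
See 'b': counts = {'b': 2, 'c': 3, 'a': 1}

{'b': 2, 'c': 3, 'a': 1}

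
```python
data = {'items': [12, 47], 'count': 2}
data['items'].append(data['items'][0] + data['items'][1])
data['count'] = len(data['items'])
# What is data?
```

After line 1: data = {'items': [12, 47], 'count': 2}
After line 2 (append 12 + 47 = 59): data = {'items': [12, 47, 59], 'count': 2}
After line 3 (count = len(items) = 3): data = {'items': [12, 47, 59], 'count': 3}

{'items': [12, 47, 59], 'count': 3}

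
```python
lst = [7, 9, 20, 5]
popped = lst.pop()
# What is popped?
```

5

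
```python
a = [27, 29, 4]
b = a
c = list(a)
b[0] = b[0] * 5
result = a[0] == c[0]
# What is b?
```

After line 1: a = [27, 29, 4]
After line 2 (b = a, alias): a = [27, 29, 4], b = [27, 29, 4]
After line 3 (c = list(a) is a copy, new object): c = [27, 29, 4]
After line 4 (b[0] = 27 * 5 = 135; mutates shared a/b): a = b = [135, 29, 4], c = [27, 29, 4]
After line 5 (a[0] = 135, c[0] = 27; result = False)

[135, 29, 4]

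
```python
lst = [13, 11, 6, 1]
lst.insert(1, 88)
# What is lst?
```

[13, 88, 11, 6, 1]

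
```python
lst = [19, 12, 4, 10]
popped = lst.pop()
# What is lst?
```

[19, 12, 4]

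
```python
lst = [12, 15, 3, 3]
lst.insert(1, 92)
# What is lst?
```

[12, 92, 15, 3, 3]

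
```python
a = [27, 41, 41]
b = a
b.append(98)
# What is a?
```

After line 1: a = [27, 41, 41]
After line 2 (b = a is an alias, same object): a = [27, 41, 41], b = [27, 41, 41]
After line 3 (b.append mutates the shared list): a = [27, 41, 41, 98], b = [27, 41, 41, 98]

[27, 41, 41, 98]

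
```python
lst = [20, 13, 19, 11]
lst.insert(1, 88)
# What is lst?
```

[20, 88, 13, 19, 11]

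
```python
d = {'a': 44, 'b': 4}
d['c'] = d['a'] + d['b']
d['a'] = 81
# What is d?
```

After line 1: d = {'a': 44, 'b': 4}
After line 2 (d['c'] = 44 + 4): d = {'a': 44, 'b': 4, 'c': 48}
After line 3: d = {'a': 81, 'b': 4, 'c': 48}

{'a': 81, 'b': 4, 'c': 48}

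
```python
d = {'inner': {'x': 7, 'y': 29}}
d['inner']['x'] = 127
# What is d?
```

After line 1: d = {'inner': {'x': 7, 'y': 29}}
After line 2 (inner x overwritten): d = {'inner': {'x': 127, 'y': 29}}

{'inner': {'x': 127, 'y': 29}}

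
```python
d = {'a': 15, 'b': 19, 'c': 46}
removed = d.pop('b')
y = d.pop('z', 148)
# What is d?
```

After line 1: d = {'a': 15, 'b': 19, 'c': 46}
After line 2 (pop 'b' returns 19): d = {'a': 15, 'c': 46}, removed = 19
After line 3 (pop 'z' missing, returns default 148): d = {'a': 15, 'c': 46}, y = 148

{'a': 15, 'c': 46}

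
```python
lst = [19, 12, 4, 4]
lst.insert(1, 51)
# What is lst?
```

[19, 51, 12, 4, 4]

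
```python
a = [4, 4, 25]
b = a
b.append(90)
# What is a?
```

After line 1: a = [4, 4, 25]
After line 2 (b = a is an alias, same object): a = [4, 4, 25], b = [4, 4, 25]
After line 3 (b.append mutates the shared list): a = [4, 4, 25, 90], b = [4, 4, 25, 90]

[4, 4, 25, 90]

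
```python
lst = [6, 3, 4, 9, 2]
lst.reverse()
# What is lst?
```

[2, 9, 4, 3, 6]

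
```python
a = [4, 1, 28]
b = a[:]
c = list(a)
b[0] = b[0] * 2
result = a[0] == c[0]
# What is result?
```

After line 1: a = [4, 1, 28]
After line 2 (b = a[:], copy): a = [4, 1, 28], b = [4, 1, 28]
After line 3 (c = list(a) is a copy, new object): c = [4, 1, 28]
After line 4 (b[0] = 4 * 2 = 8; only b mutates (copy)): a = [4, 1, 28], b = [8, 1, 28], c = [4, 1, 28]
After line 5 (a[0] = 4, c[0] = 4; result = True)

True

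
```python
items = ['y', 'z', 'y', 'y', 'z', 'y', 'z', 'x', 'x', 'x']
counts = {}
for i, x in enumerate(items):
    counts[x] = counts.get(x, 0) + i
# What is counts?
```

Initial: counts = {}, items = ['y', 'z', 'y', 'y', 'z', 'y', 'z', 'x', 'x', 'x']
i=0, x='y': counts = {'y': 0}
i=1, x='z': counts = {'y': 0, 'z': 1}
i=2, x='y': counts = {'y': 2, 'z': 1}
i=3, x='y': counts = {'y': 5, 'z': 1}
i=4, x='z': counts = {'y': 5, 'z': 5}
i=5, x='y': counts = {'y': 10, 'z': 5}
i=6, x='z': counts = {'y': 10, 'z': 11}
i=7, x='x': counts = {'y': 10, 'z': 11, 'x': 7}
i=8, x='x': counts = {'y': 10, 'z': 11, 'x': 15}
i=9, x='x': counts = {'y': 10, 'z': 11, 'x': 24}

{'y': 10, 'z': 11, 'x': 24}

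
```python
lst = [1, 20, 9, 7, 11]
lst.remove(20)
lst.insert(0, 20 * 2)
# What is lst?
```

After line 1: lst = [1, 20, 9, 7, 11]
After line 2 (remove first 20): lst = [1, 9, 7, 11]
After line 3 (insert 40 at index 0): lst = [40, 1, 9, 7, 11]

[40, 1, 9, 7, 11]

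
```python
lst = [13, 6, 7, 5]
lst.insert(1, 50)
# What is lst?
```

[13, 50, 6, 7, 5]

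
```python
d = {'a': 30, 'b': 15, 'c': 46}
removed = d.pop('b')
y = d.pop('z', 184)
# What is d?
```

After line 1: d = {'a': 30, 'b': 15, 'c': 46}
After line 2 (pop 'b' returns 15): d = {'a': 30, 'c': 46}, removed = 15
After line 3 (pop 'z' missing, returns default 184): d = {'a': 30, 'c': 46}, y = 184

{'a': 30, 'c': 46}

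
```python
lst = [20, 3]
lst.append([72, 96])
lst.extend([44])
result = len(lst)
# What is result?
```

After line 1: lst = [20, 3]
After line 2 (append adds [72, 96] as single element): lst = [20, 3, [72, 96]]
After line 3 (extend unpacks [44], adds 44): lst = [20, 3, [72, 96], 44]
After line 4: result = len(lst) = 4

4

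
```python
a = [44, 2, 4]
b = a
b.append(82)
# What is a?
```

After line 1: a = [44, 2, 4]
After line 2 (b = a is an alias, same object): a = [44, 2, 4], b = [44, 2, 4]
After line 3 (b.append mutates the shared list): a = [44, 2, 4, 82], b = [44, 2, 4, 82]

[44, 2, 4, 82]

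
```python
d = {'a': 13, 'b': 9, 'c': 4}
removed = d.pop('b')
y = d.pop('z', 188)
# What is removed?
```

After line 1: d = {'a': 13, 'b': 9, 'c': 4}
After line 2 (pop 'b' returns 9): d = {'a': 13, 'c': 4}, removed = 9
After line 3 (pop 'z' missing, returns default 188): d = {'a': 13, 'c': 4}, y = 188

9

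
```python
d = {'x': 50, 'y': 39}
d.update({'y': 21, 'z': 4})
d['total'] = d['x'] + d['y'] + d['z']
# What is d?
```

After line 1: d = {'x': 50, 'y': 39}
After line 2 (y overwritten, z added): d = {'x': 50, 'y': 21, 'z': 4}
After line 3 (total = 50 + 21 + 4 = 75): d = {'x': 50, 'y': 21, 'z': 4, 'total': 75}

{'x': 50, 'y': 21, 'z': 4, 'total': 75}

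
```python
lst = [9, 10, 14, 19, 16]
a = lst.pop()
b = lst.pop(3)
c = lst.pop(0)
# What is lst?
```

After line 1: lst = [9, 10, 14, 19, 16]
After line 2 (pop() -> a = 16): lst = [9, 10, 14, 19]
After line 3 (pop(3) -> b = 19): lst = [9, 10, 14]
After line 4 (pop(0) -> c = 9): lst = [10, 14]

[10, 14]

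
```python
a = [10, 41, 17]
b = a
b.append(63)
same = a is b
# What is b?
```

After line 1: a = [10, 41, 17]
After line 2 (b = a is an alias, same object): a = [10, 41, 17], b = [10, 41, 17]
After line 3 (b.append mutates the shared list): a = [10, 41, 17, 63], b = [10, 41, 17, 63]
After line 4 (same = a is b; same object -> True): same = True

[10, 41, 17, 63]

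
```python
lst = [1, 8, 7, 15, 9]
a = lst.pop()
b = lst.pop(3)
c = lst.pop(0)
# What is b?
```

After line 1: lst = [1, 8, 7, 15, 9]
After line 2 (pop() -> a = 9): lst = [1, 8, 7, 15]
After line 3 (pop(3) -> b = 15): lst = [1, 8, 7]
After line 4 (pop(0) -> c = 1): lst = [8, 7]

15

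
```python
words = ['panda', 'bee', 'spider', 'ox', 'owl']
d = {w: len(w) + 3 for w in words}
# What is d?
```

{'panda': 8, 'bee': 6, 'spider': 9, 'ox': 5, 'owl': 6}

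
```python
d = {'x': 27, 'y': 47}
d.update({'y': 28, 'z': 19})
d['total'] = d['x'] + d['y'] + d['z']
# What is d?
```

After line 1: d = {'x': 27, 'y': 47}
After line 2 (y overwritten, z added): d = {'x': 27, 'y': 28, 'z': 19}
After line 3 (total = 27 + 28 + 19 = 74): d = {'x': 27, 'y': 28, 'z': 19, 'total': 74}

{'x': 27, 'y': 28, 'z': 19, 'total': 74}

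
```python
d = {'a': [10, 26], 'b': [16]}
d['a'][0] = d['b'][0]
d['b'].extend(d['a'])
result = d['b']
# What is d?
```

After line 1: d = {'a': [10, 26], 'b': [16]}
After line 2 (a[0] = b[0] = 16): d = {'a': [16, 26], 'b': [16]}
After line 3 (b.extend(a) appends [16, 26]): d = {'a': [16, 26], 'b': [16, 16, 26]}
After line 4: result = d['b'] = [16, 16, 26]

{'a': [16, 26], 'b': [16, 16, 26]}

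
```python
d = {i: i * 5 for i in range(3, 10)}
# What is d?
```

{3: 15, 4: 20, 5: 25, 6: 30, 7: 35, 8: 40, 9: 45}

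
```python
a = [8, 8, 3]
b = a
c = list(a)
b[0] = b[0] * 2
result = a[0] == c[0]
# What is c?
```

After line 1: a = [8, 8, 3]
After line 2 (b = a, alias): a = [8, 8, 3], b = [8, 8, 3]
After line 3 (c = list(a) is a copy, new object): c = [8, 8, 3]
After line 4 (b[0] = 8 * 2 = 16; mutates shared a/b): a = b = [16, 8, 3], c = [8, 8, 3]
After line 5 (a[0] = 16, c[0] = 8; result = False)

[8, 8, 3]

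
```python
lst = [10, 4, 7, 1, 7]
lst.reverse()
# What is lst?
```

[7, 1, 7, 4, 10]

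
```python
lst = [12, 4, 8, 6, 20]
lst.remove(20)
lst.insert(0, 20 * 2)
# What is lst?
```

After line 1: lst = [12, 4, 8, 6, 20]
After line 2 (remove first 20): lst = [12, 4, 8, 6]
After line 3 (insert 40 at index 0): lst = [40, 12, 4, 8, 6]

[40, 12, 4, 8, 6]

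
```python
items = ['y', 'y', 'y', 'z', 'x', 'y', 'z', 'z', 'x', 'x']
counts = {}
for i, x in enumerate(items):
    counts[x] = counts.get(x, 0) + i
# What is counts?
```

Initial: counts = {}, items = ['y', 'y', 'y', 'z', 'x', 'y', 'z', 'z', 'x', 'x']
i=0, x='y': counts = {'y': 0}
i=1, x='y': counts = {'y': 1}
i=2, x='y': counts = {'y': 3}
i=3, x='z': counts = {'y': 3, 'z': 3}
i=4, x='x': counts = {'y': 3, 'z': 3, 'x': 4}
i=5, x='y': counts = {'y': 8, 'z': 3, 'x': 4}
i=6, x='z': counts = {'y': 8, 'z': 9, 'x': 4}
i=7, x='z': counts = {'y': 8, 'z': 16, 'x': 4}
i=8, x='x': counts = {'y': 8, 'z': 16, 'x': 12}
i=9, x='x': counts = {'y': 8, 'z': 16, 'x': 21}

{'y': 8, 'z': 16, 'x': 21}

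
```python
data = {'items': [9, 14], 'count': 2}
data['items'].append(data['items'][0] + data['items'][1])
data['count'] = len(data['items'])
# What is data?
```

After line 1: data = {'items': [9, 14], 'count': 2}
After line 2 (append 9 + 14 = 23): data = {'items': [9, 14, 23], 'count': 2}
After line 3 (count = len(items) = 3): data = {'items': [9, 14, 23], 'count': 3}

{'items': [9, 14, 23], 'count': 3}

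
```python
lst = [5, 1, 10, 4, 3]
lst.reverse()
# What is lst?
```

[3, 4, 10, 1, 5]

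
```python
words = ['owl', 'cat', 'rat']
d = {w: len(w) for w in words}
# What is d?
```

{'owl': 3, 'cat': 3, 'rat': 3}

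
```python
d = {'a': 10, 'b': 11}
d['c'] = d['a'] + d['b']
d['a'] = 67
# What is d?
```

After line 1: d = {'a': 10, 'b': 11}
After line 2 (d['c'] = 10 + 11): d = {'a': 10, 'b': 11, 'c': 21}
After line 3: d = {'a': 67, 'b': 11, 'c': 21}

{'a': 67, 'b': 11, 'c': 21}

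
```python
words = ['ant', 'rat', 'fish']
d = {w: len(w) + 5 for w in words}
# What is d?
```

{'ant': 8, 'rat': 8, 'fish': 9}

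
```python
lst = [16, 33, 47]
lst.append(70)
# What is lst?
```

[16, 33, 47, 70]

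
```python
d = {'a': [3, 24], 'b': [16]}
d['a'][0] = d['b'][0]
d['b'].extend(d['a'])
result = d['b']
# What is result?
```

After line 1: d = {'a': [3, 24], 'b': [16]}
After line 2 (a[0] = b[0] = 16): d = {'a': [16, 24], 'b': [16]}
After line 3 (b.extend(a) appends [16, 24]): d = {'a': [16, 24], 'b': [16, 16, 24]}
After line 4: result = d['b'] = [16, 16, 24]

[16, 16, 24]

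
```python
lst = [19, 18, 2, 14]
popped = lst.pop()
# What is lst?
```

[19, 18, 2]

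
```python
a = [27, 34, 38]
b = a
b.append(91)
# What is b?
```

After line 1: a = [27, 34, 38]
After line 2 (b = a is an alias, same object): a = [27, 34, 38], b = [27, 34, 38]
After line 3 (b.append mutates the shared list): a = [27, 34, 38, 91], b = [27, 34, 38, 91]

[27, 34, 38, 91]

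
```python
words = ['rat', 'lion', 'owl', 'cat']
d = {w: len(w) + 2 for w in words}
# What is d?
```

{'rat': 5, 'lion': 6, 'owl': 5, 'cat': 5}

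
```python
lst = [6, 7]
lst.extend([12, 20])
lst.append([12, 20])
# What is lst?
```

After line 1: lst = [6, 7]
After line 2 (extend unpacks [12, 20]): lst = [6, 7, 12, 20]
After line 3 (append adds [12, 20] as single element): lst = [6, 7, 12, 20, [12, 20]]

[6, 7, 12, 20, [12, 20]]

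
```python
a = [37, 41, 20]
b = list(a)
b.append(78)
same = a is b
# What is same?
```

After line 1: a = [37, 41, 20]
After line 2 (b = list(a) is a shallow copy, new object): a = [37, 41, 20], b = [37, 41, 20]
After line 3 (append only mutates b): a = [37, 41, 20], b = [37, 41, 20, 78]
After line 4 (same = a is b; different objects -> False): same = False

False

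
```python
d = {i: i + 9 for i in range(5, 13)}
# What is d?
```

{5: 14, 6: 15, 7: 16, 8: 17, 9: 18, 10: 19, 11: 20, 12: 21}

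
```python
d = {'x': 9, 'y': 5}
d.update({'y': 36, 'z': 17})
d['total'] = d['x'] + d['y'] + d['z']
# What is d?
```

After line 1: d = {'x': 9, 'y': 5}
After line 2 (y overwritten, z added): d = {'x': 9, 'y': 36, 'z': 17}
After line 3 (total = 9 + 36 + 17 = 62): d = {'x': 9, 'y': 36, 'z': 17, 'total': 62}

{'x': 9, 'y': 36, 'z': 17, 'total': 62}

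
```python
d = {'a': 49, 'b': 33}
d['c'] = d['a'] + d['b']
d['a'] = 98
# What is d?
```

After line 1: d = {'a': 49, 'b': 33}
After line 2 (d['c'] = 49 + 33): d = {'a': 49, 'b': 33, 'c': 82}
After line 3: d = {'a': 98, 'b': 33, 'c': 82}

{'a': 98, 'b': 33, 'c': 82}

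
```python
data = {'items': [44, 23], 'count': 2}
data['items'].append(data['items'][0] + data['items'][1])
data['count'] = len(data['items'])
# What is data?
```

After line 1: data = {'items': [44, 23], 'count': 2}
After line 2 (append 44 + 23 = 67): data = {'items': [44, 23, 67], 'count': 2}
After line 3 (count = len(items) = 3): data = {'items': [44, 23, 67], 'count': 3}

{'items': [44, 23, 67], 'count': 3}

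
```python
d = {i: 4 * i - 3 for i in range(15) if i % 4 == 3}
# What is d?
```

{3: 9, 7: 25, 11: 41}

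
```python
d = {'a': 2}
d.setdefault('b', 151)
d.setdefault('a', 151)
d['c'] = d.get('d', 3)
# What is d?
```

After line 1: d = {'a': 2}
After line 2 (setdefault adds 'b'=151): d = {'a': 2, 'b': 151}
After line 3 (setdefault 'a' no-op, already exists): d = {'a': 2, 'b': 151}
After line 4 (get('d', 3) returns default since 'd' not in d): d = {'a': 2, 'b': 151, 'c': 3}

{'a': 2, 'b': 151, 'c': 3}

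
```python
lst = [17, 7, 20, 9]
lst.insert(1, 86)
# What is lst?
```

[17, 86, 7, 20, 9]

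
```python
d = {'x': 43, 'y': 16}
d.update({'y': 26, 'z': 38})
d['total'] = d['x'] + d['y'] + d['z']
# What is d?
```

After line 1: d = {'x': 43, 'y': 16}
After line 2 (y overwritten, z added): d = {'x': 43, 'y': 26, 'z': 38}
After line 3 (total = 43 + 26 + 38 = 107): d = {'x': 43, 'y': 26, 'z': 38, 'total': 107}

{'x': 43, 'y': 26, 'z': 38, 'total': 107}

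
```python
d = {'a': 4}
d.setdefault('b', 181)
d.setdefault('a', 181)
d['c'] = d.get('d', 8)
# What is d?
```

After line 1: d = {'a': 4}
After line 2 (setdefault adds 'b'=181): d = {'a': 4, 'b': 181}
After line 3 (setdefault 'a' no-op, already exists): d = {'a': 4, 'b': 181}
After line 4 (get('d', 8) returns default since 'd' not in d): d = {'a': 4, 'b': 181, 'c': 8}

{'a': 4, 'b': 181, 'c': 8}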